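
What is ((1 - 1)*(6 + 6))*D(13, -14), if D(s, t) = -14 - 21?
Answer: 0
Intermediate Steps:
D(s, t) = -35
((1 - 1)*(6 + 6))*D(13, -14) = ((1 - 1)*(6 + 6))*(-35) = (0*12)*(-35) = 0*(-35) = 0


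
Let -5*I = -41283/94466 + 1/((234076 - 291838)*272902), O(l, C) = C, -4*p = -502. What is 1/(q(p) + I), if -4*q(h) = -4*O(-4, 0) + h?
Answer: -7445510343484920/232952128016074207 ≈ -0.031962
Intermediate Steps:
p = 251/2 (p = -1/4*(-502) = 251/2 ≈ 125.50)
q(h) = -h/4 (q(h) = -(-4*0 + h)/4 = -(0 + h)/4 = -h/4)
I = 325379505382579/3722755171742460 (I = -(-41283/94466 + 1/((234076 - 291838)*272902))/5 = -(-41283*1/94466 + (1/272902)/(-57762))/5 = -(-41283/94466 - 1/57762*1/272902)/5 = -(-41283/94466 - 1/15763365324)/5 = -1/5*(-325379505382579/744551034348492) = 325379505382579/3722755171742460 ≈ 0.087403)
1/(q(p) + I) = 1/(-1/4*251/2 + 325379505382579/3722755171742460) = 1/(-251/8 + 325379505382579/3722755171742460) = 1/(-232952128016074207/7445510343484920) = -7445510343484920/232952128016074207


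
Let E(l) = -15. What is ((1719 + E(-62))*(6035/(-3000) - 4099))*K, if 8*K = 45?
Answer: -1572327873/40 ≈ -3.9308e+7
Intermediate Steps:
K = 45/8 (K = (⅛)*45 = 45/8 ≈ 5.6250)
((1719 + E(-62))*(6035/(-3000) - 4099))*K = ((1719 - 15)*(6035/(-3000) - 4099))*(45/8) = (1704*(6035*(-1/3000) - 4099))*(45/8) = (1704*(-1207/600 - 4099))*(45/8) = (1704*(-2460607/600))*(45/8) = -174703097/25*45/8 = -1572327873/40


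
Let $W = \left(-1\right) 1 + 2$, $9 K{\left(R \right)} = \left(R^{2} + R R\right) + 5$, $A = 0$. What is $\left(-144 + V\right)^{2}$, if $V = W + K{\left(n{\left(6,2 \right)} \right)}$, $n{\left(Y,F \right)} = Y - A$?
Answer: $\frac{1464100}{81} \approx 18075.0$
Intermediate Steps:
$n{\left(Y,F \right)} = Y$ ($n{\left(Y,F \right)} = Y - 0 = Y + 0 = Y$)
$K{\left(R \right)} = \frac{5}{9} + \frac{2 R^{2}}{9}$ ($K{\left(R \right)} = \frac{\left(R^{2} + R R\right) + 5}{9} = \frac{\left(R^{2} + R^{2}\right) + 5}{9} = \frac{2 R^{2} + 5}{9} = \frac{5 + 2 R^{2}}{9} = \frac{5}{9} + \frac{2 R^{2}}{9}$)
$W = 1$ ($W = -1 + 2 = 1$)
$V = \frac{86}{9}$ ($V = 1 + \left(\frac{5}{9} + \frac{2 \cdot 6^{2}}{9}\right) = 1 + \left(\frac{5}{9} + \frac{2}{9} \cdot 36\right) = 1 + \left(\frac{5}{9} + 8\right) = 1 + \frac{77}{9} = \frac{86}{9} \approx 9.5556$)
$\left(-144 + V\right)^{2} = \left(-144 + \frac{86}{9}\right)^{2} = \left(- \frac{1210}{9}\right)^{2} = \frac{1464100}{81}$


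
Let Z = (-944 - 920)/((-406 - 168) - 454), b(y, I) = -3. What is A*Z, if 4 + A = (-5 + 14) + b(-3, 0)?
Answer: 932/257 ≈ 3.6265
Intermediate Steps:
Z = 466/257 (Z = -1864/(-574 - 454) = -1864/(-1028) = -1864*(-1/1028) = 466/257 ≈ 1.8132)
A = 2 (A = -4 + ((-5 + 14) - 3) = -4 + (9 - 3) = -4 + 6 = 2)
A*Z = 2*(466/257) = 932/257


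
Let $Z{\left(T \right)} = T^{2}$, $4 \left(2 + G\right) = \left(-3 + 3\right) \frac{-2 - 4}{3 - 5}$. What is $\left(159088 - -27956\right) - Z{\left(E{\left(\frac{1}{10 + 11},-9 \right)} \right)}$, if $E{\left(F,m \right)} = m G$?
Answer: $186720$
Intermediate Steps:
$G = -2$ ($G = -2 + \frac{\left(-3 + 3\right) \frac{-2 - 4}{3 - 5}}{4} = -2 + \frac{0 \left(- \frac{6}{-2}\right)}{4} = -2 + \frac{0 \left(\left(-6\right) \left(- \frac{1}{2}\right)\right)}{4} = -2 + \frac{0 \cdot 3}{4} = -2 + \frac{1}{4} \cdot 0 = -2 + 0 = -2$)
$E{\left(F,m \right)} = - 2 m$ ($E{\left(F,m \right)} = m \left(-2\right) = - 2 m$)
$\left(159088 - -27956\right) - Z{\left(E{\left(\frac{1}{10 + 11},-9 \right)} \right)} = \left(159088 - -27956\right) - \left(\left(-2\right) \left(-9\right)\right)^{2} = \left(159088 + 27956\right) - 18^{2} = 187044 - 324 = 186720$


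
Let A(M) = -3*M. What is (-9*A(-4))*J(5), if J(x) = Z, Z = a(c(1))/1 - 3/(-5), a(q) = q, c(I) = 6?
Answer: -3564/5 ≈ -712.80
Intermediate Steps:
Z = 33/5 (Z = 6/1 - 3/(-5) = 6*1 - 3*(-⅕) = 6 + ⅗ = 33/5 ≈ 6.6000)
J(x) = 33/5
(-9*A(-4))*J(5) = -(-27)*(-4)*(33/5) = -9*12*(33/5) = -108*33/5 = -3564/5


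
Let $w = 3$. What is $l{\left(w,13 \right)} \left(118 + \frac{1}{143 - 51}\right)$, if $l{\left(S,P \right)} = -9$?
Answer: $- \frac{97713}{92} \approx -1062.1$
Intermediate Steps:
$l{\left(w,13 \right)} \left(118 + \frac{1}{143 - 51}\right) = - 9 \left(118 + \frac{1}{143 - 51}\right) = - 9 \left(118 + \frac{1}{92}\right) = \left(-9\right) \frac{10857}{92} = - \frac{97713}{92}$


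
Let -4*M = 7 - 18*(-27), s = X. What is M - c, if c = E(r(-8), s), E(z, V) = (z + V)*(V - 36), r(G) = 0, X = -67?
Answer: -28097/4 ≈ -7024.3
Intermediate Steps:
s = -67
M = -493/4 (M = -(7 - 18*(-27))/4 = -(7 + 486)/4 = -¼*493 = -493/4 ≈ -123.25)
E(z, V) = (-36 + V)*(V + z) (E(z, V) = (V + z)*(-36 + V) = (-36 + V)*(V + z))
c = 6901 (c = (-67)² - 36*(-67) - 36*0 - 67*0 = 4489 + 2412 + 0 + 0 = 6901)
M - c = -493/4 - 1*6901 = -493/4 - 6901 = -28097/4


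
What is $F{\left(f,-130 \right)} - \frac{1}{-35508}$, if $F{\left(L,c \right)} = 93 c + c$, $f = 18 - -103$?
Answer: $- \frac{433907759}{35508} \approx -12220.0$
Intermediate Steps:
$f = 121$ ($f = 18 + 103 = 121$)
$F{\left(L,c \right)} = 94 c$
$F{\left(f,-130 \right)} - \frac{1}{-35508} = 94 \left(-130\right) - \frac{1}{-35508} = -12220 - - \frac{1}{35508} = -12220 + \frac{1}{35508} = - \frac{433907759}{35508}$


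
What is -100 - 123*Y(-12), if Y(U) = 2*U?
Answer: 2852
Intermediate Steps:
-100 - 123*Y(-12) = -100 - 246*(-12) = -100 - 123*(-24) = -100 + 2952 = 2852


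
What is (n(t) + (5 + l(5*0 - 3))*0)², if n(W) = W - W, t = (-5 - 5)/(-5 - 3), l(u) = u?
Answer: 0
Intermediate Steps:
t = 5/4 (t = -10/(-8) = -10*(-⅛) = 5/4 ≈ 1.2500)
n(W) = 0
(n(t) + (5 + l(5*0 - 3))*0)² = (0 + (5 + (5*0 - 3))*0)² = (0 + (5 + (0 - 3))*0)² = (0 + (5 - 3)*0)² = (0 + 2*0)² = (0 + 0)² = 0² = 0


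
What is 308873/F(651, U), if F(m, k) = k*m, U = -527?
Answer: -18169/20181 ≈ -0.90030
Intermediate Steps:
308873/F(651, U) = 308873/((-527*651)) = 308873/(-343077) = 308873*(-1/343077) = -18169/20181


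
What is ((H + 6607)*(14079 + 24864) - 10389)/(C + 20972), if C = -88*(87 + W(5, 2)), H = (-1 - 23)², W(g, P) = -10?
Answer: 23309765/1183 ≈ 19704.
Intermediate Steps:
H = 576 (H = (-24)² = 576)
C = -6776 (C = -88*(87 - 10) = -88*77 = -6776)
((H + 6607)*(14079 + 24864) - 10389)/(C + 20972) = ((576 + 6607)*(14079 + 24864) - 10389)/(-6776 + 20972) = (7183*38943 - 10389)/14196 = (279727569 - 10389)*(1/14196) = 279717180*(1/14196) = 23309765/1183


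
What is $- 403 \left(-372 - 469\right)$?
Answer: $338923$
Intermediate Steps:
$- 403 \left(-372 - 469\right) = \left(-403\right) \left(-841\right) = 338923$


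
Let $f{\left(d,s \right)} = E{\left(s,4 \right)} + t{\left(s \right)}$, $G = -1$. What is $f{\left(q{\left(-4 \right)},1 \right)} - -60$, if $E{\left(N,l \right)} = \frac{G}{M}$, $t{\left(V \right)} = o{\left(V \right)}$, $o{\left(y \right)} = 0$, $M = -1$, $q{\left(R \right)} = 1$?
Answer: $61$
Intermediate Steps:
$t{\left(V \right)} = 0$
$E{\left(N,l \right)} = 1$ ($E{\left(N,l \right)} = - \frac{1}{-1} = \left(-1\right) \left(-1\right) = 1$)
$f{\left(d,s \right)} = 1$ ($f{\left(d,s \right)} = 1 + 0 = 1$)
$f{\left(q{\left(-4 \right)},1 \right)} - -60 = 1 - -60 = 1 + 60 = 61$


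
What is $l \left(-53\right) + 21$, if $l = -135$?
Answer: $7176$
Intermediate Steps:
$l \left(-53\right) + 21 = \left(-135\right) \left(-53\right) + 21 = 7155 + 21 = 7176$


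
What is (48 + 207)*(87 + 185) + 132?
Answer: 69492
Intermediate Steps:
(48 + 207)*(87 + 185) + 132 = 255*272 + 132 = 69360 + 132 = 69492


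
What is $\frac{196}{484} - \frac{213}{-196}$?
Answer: $\frac{35377}{23716} \approx 1.4917$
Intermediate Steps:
$\frac{196}{484} - \frac{213}{-196} = 196 \cdot \frac{1}{484} - - \frac{213}{196} = \frac{49}{121} + \frac{213}{196} = \frac{35377}{23716}$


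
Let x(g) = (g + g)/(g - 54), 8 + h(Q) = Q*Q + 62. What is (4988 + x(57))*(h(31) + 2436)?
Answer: 17344726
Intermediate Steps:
h(Q) = 54 + Q² (h(Q) = -8 + (Q*Q + 62) = -8 + (Q² + 62) = -8 + (62 + Q²) = 54 + Q²)
x(g) = 2*g/(-54 + g) (x(g) = (2*g)/(-54 + g) = 2*g/(-54 + g))
(4988 + x(57))*(h(31) + 2436) = (4988 + 2*57/(-54 + 57))*((54 + 31²) + 2436) = (4988 + 2*57/3)*((54 + 961) + 2436) = (4988 + 2*57*(⅓))*(1015 + 2436) = (4988 + 38)*3451 = 5026*3451 = 17344726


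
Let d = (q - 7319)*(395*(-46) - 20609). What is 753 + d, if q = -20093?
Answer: 1063010701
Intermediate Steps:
d = 1063009948 (d = (-20093 - 7319)*(395*(-46) - 20609) = -27412*(-18170 - 20609) = -27412*(-38779) = 1063009948)
753 + d = 753 + 1063009948 = 1063010701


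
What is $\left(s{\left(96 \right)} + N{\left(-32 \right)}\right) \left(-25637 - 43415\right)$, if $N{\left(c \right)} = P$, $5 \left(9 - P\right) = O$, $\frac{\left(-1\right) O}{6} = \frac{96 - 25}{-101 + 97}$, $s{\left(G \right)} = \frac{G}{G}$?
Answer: $\frac{3901438}{5} \approx 7.8029 \cdot 10^{5}$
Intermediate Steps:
$s{\left(G \right)} = 1$
$O = \frac{213}{2}$ ($O = - 6 \frac{96 - 25}{-101 + 97} = - 6 \frac{71}{-4} = - 6 \cdot 71 \left(- \frac{1}{4}\right) = \left(-6\right) \left(- \frac{71}{4}\right) = \frac{213}{2} \approx 106.5$)
$P = - \frac{123}{10}$ ($P = 9 - \frac{213}{10} = - \frac{123}{10} \approx -12.3$)
$N{\left(c \right)} = - \frac{123}{10}$
$\left(s{\left(96 \right)} + N{\left(-32 \right)}\right) \left(-25637 - 43415\right) = \left(1 - \frac{123}{10}\right) \left(-25637 - 43415\right) = \left(- \frac{113}{10}\right) \left(-69052\right) = \frac{3901438}{5}$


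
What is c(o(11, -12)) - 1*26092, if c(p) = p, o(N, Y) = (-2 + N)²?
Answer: -26011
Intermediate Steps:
c(o(11, -12)) - 1*26092 = (-2 + 11)² - 1*26092 = 9² - 26092 = 81 - 26092 = -26011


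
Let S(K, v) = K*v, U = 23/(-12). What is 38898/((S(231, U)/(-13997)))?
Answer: 2177821224/1771 ≈ 1.2297e+6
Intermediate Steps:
U = -23/12 (U = 23*(-1/12) = -23/12 ≈ -1.9167)
38898/((S(231, U)/(-13997))) = 38898/(((231*(-23/12))/(-13997))) = 38898/((-1771/4*(-1/13997))) = 38898/(1771/55988) = 38898*(55988/1771) = 2177821224/1771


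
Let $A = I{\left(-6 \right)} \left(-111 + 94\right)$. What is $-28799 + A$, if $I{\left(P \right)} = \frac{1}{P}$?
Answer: $- \frac{172777}{6} \approx -28796.0$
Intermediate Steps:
$A = \frac{17}{6}$ ($A = \frac{-111 + 94}{-6} = \left(- \frac{1}{6}\right) \left(-17\right) = \frac{17}{6} \approx 2.8333$)
$-28799 + A = -28799 + \frac{17}{6} = - \frac{172777}{6}$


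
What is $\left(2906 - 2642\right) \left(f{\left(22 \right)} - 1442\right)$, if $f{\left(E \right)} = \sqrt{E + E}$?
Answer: $-380688 + 528 \sqrt{11} \approx -3.7894 \cdot 10^{5}$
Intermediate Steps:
$f{\left(E \right)} = \sqrt{2} \sqrt{E}$ ($f{\left(E \right)} = \sqrt{2 E} = \sqrt{2} \sqrt{E}$)
$\left(2906 - 2642\right) \left(f{\left(22 \right)} - 1442\right) = \left(2906 - 2642\right) \left(\sqrt{2} \sqrt{22} - 1442\right) = 264 \left(2 \sqrt{11} - 1442\right) = 264 \left(-1442 + 2 \sqrt{11}\right) = -380688 + 528 \sqrt{11}$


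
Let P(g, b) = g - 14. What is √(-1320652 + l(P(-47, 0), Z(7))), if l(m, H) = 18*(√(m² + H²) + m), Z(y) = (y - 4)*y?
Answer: √(-1321750 + 18*√4162) ≈ 1149.2*I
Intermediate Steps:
P(g, b) = -14 + g
Z(y) = y*(-4 + y) (Z(y) = (-4 + y)*y = y*(-4 + y))
l(m, H) = 18*m + 18*√(H² + m²) (l(m, H) = 18*(√(H² + m²) + m) = 18*(m + √(H² + m²)) = 18*m + 18*√(H² + m²))
√(-1320652 + l(P(-47, 0), Z(7))) = √(-1320652 + (18*(-14 - 47) + 18*√((7*(-4 + 7))² + (-14 - 47)²))) = √(-1320652 + (18*(-61) + 18*√((7*3)² + (-61)²))) = √(-1320652 + (-1098 + 18*√(21² + 3721))) = √(-1320652 + (-1098 + 18*√(441 + 3721))) = √(-1320652 + (-1098 + 18*√4162)) = √(-1321750 + 18*√4162)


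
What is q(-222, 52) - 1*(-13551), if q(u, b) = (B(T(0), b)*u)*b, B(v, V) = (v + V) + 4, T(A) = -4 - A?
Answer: -586737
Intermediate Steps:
B(v, V) = 4 + V + v (B(v, V) = (V + v) + 4 = 4 + V + v)
q(u, b) = u*b² (q(u, b) = ((4 + b + (-4 - 1*0))*u)*b = ((4 + b + (-4 + 0))*u)*b = ((4 + b - 4)*u)*b = (b*u)*b = u*b²)
q(-222, 52) - 1*(-13551) = -222*52² - 1*(-13551) = -222*2704 + 13551 = -600288 + 13551 = -586737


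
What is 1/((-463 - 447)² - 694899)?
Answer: 1/133201 ≈ 7.5074e-6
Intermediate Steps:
1/((-463 - 447)² - 694899) = 1/((-910)² - 694899) = 1/(828100 - 694899) = 1/133201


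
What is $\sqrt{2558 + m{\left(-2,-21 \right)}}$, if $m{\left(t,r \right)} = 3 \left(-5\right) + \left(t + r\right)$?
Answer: $6 \sqrt{70} \approx 50.2$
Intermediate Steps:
$m{\left(t,r \right)} = -15 + r + t$ ($m{\left(t,r \right)} = -15 + \left(r + t\right) = -15 + r + t$)
$\sqrt{2558 + m{\left(-2,-21 \right)}} = \sqrt{2558 - 38} = \sqrt{2520} = 6 \sqrt{70}$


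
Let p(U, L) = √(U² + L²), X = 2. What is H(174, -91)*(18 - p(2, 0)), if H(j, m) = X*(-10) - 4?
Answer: -384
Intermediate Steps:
p(U, L) = √(L² + U²)
H(j, m) = -24 (H(j, m) = 2*(-10) - 4 = -20 - 4 = -24)
H(174, -91)*(18 - p(2, 0)) = -24*(18 - √(0² + 2²)) = -24*(18 - √(0 + 4)) = -24*(18 - √4) = -24*(18 - 1*2) = -24*(18 - 2) = -24*16 = -384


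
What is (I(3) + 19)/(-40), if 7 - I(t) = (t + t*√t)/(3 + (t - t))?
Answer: -5/8 + √3/40 ≈ -0.58170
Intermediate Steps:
I(t) = 7 - t/3 - t^(3/2)/3 (I(t) = 7 - (t + t*√t)/(3 + (t - t)) = 7 - (t + t^(3/2))/(3 + 0) = 7 - (t + t^(3/2))/3 = 7 - (t/3 + t^(3/2)/3) = 7 + (-t/3 - t^(3/2)/3) = 7 - t/3 - t^(3/2)/3)
(I(3) + 19)/(-40) = ((7 - ⅓*3 - √3) + 19)/(-40) = -((7 - 1 - √3) + 19)/40 = -((6 - √3) + 19)/40 = -(25 - √3)/40 = -5/8 + √3/40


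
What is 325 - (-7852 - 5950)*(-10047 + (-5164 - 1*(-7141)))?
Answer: -111381815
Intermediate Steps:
325 - (-7852 - 5950)*(-10047 + (-5164 - 1*(-7141))) = 325 - (-13802)*(-10047 + (-5164 + 7141)) = 325 - (-13802)*(-10047 + 1977) = 325 - (-13802)*(-8070) = 325 - 1*111382140 = 325 - 111382140 = -111381815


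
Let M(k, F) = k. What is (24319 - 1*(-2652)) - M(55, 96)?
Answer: 26916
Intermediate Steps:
(24319 - 1*(-2652)) - M(55, 96) = (24319 - 1*(-2652)) - 1*55 = (24319 + 2652) - 55 = 26971 - 55 = 26916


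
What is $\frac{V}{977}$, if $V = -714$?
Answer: $- \frac{714}{977} \approx -0.73081$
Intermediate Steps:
$\frac{V}{977} = - \frac{714}{977}$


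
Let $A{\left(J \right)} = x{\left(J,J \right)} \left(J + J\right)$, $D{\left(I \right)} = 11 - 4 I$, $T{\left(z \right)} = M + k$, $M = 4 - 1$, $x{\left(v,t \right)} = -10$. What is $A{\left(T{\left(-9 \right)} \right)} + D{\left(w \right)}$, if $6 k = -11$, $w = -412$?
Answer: $\frac{4907}{3} \approx 1635.7$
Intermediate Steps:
$k = - \frac{11}{6}$ ($k = \frac{1}{6} \left(-11\right) = - \frac{11}{6} \approx -1.8333$)
$M = 3$ ($M = 4 - 1 = 3$)
$T{\left(z \right)} = \frac{7}{6}$ ($T{\left(z \right)} = 3 - \frac{11}{6} = \frac{7}{6}$)
$A{\left(J \right)} = - 20 J$ ($A{\left(J \right)} = - 10 \left(J + J\right) = - 10 \cdot 2 J = - 20 J$)
$A{\left(T{\left(-9 \right)} \right)} + D{\left(w \right)} = \left(-20\right) \frac{7}{6} + \left(11 - -1648\right) = - \frac{70}{3} + \left(11 + 1648\right) = - \frac{70}{3} + 1659 = \frac{4907}{3}$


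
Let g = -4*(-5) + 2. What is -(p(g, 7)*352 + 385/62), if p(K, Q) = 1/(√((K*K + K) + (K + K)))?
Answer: -385/62 - 16*√22/5 ≈ -21.219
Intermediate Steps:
g = 22 (g = 20 + 2 = 22)
p(K, Q) = (K² + 3*K)^(-½) (p(K, Q) = 1/(√((K² + K) + 2*K)) = 1/(√((K + K²) + 2*K)) = 1/(√(K² + 3*K)) = (K² + 3*K)^(-½))
-(p(g, 7)*352 + 385/62) = -(352/√(22*(3 + 22)) + 385/62) = -(352/√(22*25) + 385*(1/62)) = -(352/√550 + 385/62) = -((√22/110)*352 + 385/62) = -(16*√22/5 + 385/62) = -(385/62 + 16*√22/5) = -385/62 - 16*√22/5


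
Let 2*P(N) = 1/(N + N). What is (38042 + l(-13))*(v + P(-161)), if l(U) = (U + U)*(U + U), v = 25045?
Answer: 312240904461/322 ≈ 9.6969e+8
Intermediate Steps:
l(U) = 4*U² (l(U) = (2*U)*(2*U) = 4*U²)
P(N) = 1/(4*N) (P(N) = 1/(2*(N + N)) = 1/(2*((2*N))) = (1/(2*N))/2 = 1/(4*N))
(38042 + l(-13))*(v + P(-161)) = (38042 + 4*(-13)²)*(25045 + (¼)/(-161)) = (38042 + 4*169)*(25045 + (¼)*(-1/161)) = (38042 + 676)*(25045 - 1/644) = 38718*(16128979/644) = 312240904461/322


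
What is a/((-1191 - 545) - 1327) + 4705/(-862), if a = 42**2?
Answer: -5310661/880102 ≈ -6.0341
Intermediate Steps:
a = 1764
a/((-1191 - 545) - 1327) + 4705/(-862) = 1764/((-1191 - 545) - 1327) + 4705/(-862) = 1764/(-1736 - 1327) + 4705*(-1/862) = 1764/(-3063) - 4705/862 = 1764*(-1/3063) - 4705/862 = -588/1021 - 4705/862 = -5310661/880102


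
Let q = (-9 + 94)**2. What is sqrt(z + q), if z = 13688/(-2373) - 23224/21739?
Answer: sqrt(19208847756057658377)/51586647 ≈ 84.960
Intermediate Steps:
z = -352673984/51586647 (z = 13688*(-1/2373) - 23224*1/21739 = -13688/2373 - 23224/21739 = -352673984/51586647 ≈ -6.8365)
q = 7225 (q = 85**2 = 7225)
sqrt(z + q) = sqrt(-352673984/51586647 + 7225) = sqrt(372360850591/51586647) = sqrt(19208847756057658377)/51586647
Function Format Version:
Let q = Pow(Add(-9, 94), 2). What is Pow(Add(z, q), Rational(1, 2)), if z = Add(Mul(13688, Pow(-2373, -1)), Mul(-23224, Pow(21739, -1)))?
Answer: Mul(Rational(1, 51586647), Pow(19208847756057658377, Rational(1, 2))) ≈ 84.960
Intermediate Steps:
z = Rational(-352673984, 51586647) (z = Add(Mul(13688, Rational(-1, 2373)), Mul(-23224, Rational(1, 21739))) = Add(Rational(-13688, 2373), Rational(-23224, 21739)) = Rational(-352673984, 51586647) ≈ -6.8365)
q = 7225 (q = Pow(85, 2) = 7225)
Pow(Add(z, q), Rational(1, 2)) = Pow(Add(Rational(-352673984, 51586647), 7225), Rational(1, 2)) = Pow(Rational(372360850591, 51586647), Rational(1, 2)) = Mul(Rational(1, 51586647), Pow(19208847756057658377, Rational(1, 2)))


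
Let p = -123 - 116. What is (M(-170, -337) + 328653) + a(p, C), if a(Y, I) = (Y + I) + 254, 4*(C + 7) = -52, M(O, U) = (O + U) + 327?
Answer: 328468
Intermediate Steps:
M(O, U) = 327 + O + U
C = -20 (C = -7 + (¼)*(-52) = -7 - 13 = -20)
p = -239
a(Y, I) = 254 + I + Y (a(Y, I) = (I + Y) + 254 = 254 + I + Y)
(M(-170, -337) + 328653) + a(p, C) = ((327 - 170 - 337) + 328653) + (254 - 20 - 239) = (-180 + 328653) - 5 = 328473 - 5 = 328468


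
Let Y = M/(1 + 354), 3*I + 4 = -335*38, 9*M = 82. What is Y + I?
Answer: -13561628/3195 ≈ -4244.6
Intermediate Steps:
M = 82/9 (M = (⅑)*82 = 82/9 ≈ 9.1111)
I = -12734/3 (I = -4/3 + (-335*38)/3 = -4/3 + (⅓)*(-12730) = -4/3 - 12730/3 = -12734/3 ≈ -4244.7)
Y = 82/3195 (Y = 82/(9*(1 + 354)) = (82/9)/355 = (82/9)*(1/355) = 82/3195 ≈ 0.025665)
Y + I = 82/3195 - 12734/3 = -13561628/3195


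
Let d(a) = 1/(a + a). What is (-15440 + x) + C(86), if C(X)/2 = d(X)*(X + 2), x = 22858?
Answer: 319018/43 ≈ 7419.0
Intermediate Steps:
d(a) = 1/(2*a)
C(X) = (2 + X)/X (C(X) = 2*((1/(2*X))*(X + 2)) = 2*((1/(2*X))*(2 + X)) = 2*((2 + X)/(2*X)) = (2 + X)/X)
(-15440 + x) + C(86) = (-15440 + 22858) + (2 + 86)/86 = 7418 + (1/86)*88 = 7418 + 44/43 = 319018/43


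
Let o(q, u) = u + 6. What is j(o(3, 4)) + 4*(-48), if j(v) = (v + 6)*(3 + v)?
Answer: 16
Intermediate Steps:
o(q, u) = 6 + u
j(v) = (3 + v)*(6 + v) (j(v) = (6 + v)*(3 + v) = (3 + v)*(6 + v))
j(o(3, 4)) + 4*(-48) = (18 + (6 + 4)² + 9*(6 + 4)) + 4*(-48) = (18 + 10² + 9*10) - 192 = (18 + 100 + 90) - 192 = 208 - 192 = 16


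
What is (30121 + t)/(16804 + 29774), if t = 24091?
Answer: 27106/23289 ≈ 1.1639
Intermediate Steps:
(30121 + t)/(16804 + 29774) = (30121 + 24091)/(16804 + 29774) = 54212/46578 = 54212*(1/46578) = 27106/23289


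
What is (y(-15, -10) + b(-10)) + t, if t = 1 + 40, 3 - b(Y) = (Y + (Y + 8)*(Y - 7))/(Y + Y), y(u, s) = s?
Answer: 176/5 ≈ 35.200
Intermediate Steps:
b(Y) = 3 - (Y + (-7 + Y)*(8 + Y))/(2*Y) (b(Y) = 3 - (Y + (Y + 8)*(Y - 7))/(Y + Y) = 3 - (Y + (8 + Y)*(-7 + Y))/(2*Y) = 3 - (Y + (-7 + Y)*(8 + Y))*1/(2*Y) = 3 - (Y + (-7 + Y)*(8 + Y))/(2*Y))
t = 41
(y(-15, -10) + b(-10)) + t = (-10 + (2 + 28/(-10) - ½*(-10))) + 41 = (-10 + (2 + 28*(-⅒) + 5)) + 41 = (-10 + (2 - 14/5 + 5)) + 41 = (-10 + 21/5) + 41 = -29/5 + 41 = 176/5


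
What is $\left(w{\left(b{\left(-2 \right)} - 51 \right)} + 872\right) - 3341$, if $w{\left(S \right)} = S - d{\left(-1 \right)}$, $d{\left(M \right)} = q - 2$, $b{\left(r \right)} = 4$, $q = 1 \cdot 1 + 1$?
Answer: $-2516$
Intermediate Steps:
$q = 2$ ($q = 1 + 1 = 2$)
$d{\left(M \right)} = 0$ ($d{\left(M \right)} = 2 - 2 = 0$)
$w{\left(S \right)} = S$ ($w{\left(S \right)} = S - 0 = S + 0 = S$)
$\left(w{\left(b{\left(-2 \right)} - 51 \right)} + 872\right) - 3341 = \left(\left(4 - 51\right) + 872\right) - 3341 = \left(-47 + 872\right) - 3341 = 825 - 3341 = -2516$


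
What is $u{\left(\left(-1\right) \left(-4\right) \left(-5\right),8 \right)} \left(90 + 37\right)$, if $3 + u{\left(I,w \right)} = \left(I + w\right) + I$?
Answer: $-4445$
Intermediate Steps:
$u{\left(I,w \right)} = -3 + w + 2 I$ ($u{\left(I,w \right)} = -3 + \left(\left(I + w\right) + I\right) = -3 + \left(w + 2 I\right) = -3 + w + 2 I$)
$u{\left(\left(-1\right) \left(-4\right) \left(-5\right),8 \right)} \left(90 + 37\right) = \left(-3 + 8 + 2 \left(-1\right) \left(-4\right) \left(-5\right)\right) \left(90 + 37\right) = \left(-3 + 8 + 2 \cdot 4 \left(-5\right)\right) 127 = \left(-3 + 8 + 2 \left(-20\right)\right) 127 = \left(-3 + 8 - 40\right) 127 = \left(-35\right) 127 = -4445$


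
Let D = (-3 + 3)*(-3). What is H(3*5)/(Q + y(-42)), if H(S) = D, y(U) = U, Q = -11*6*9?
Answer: 0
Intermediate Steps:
Q = -594 (Q = -66*9 = -594)
D = 0 (D = 0*(-3) = 0)
H(S) = 0
H(3*5)/(Q + y(-42)) = 0/(-594 - 42) = 0/(-636) = 0*(-1/636) = 0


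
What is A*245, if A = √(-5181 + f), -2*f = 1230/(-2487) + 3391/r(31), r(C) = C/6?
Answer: 245*I*√3638299458119/25699 ≈ 18184.0*I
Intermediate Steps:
r(C) = C/6 (r(C) = C*(⅙) = C/6)
f = -8427062/25699 (f = -(1230/(-2487) + 3391/(((⅙)*31)))/2 = -(1230*(-1/2487) + 3391/(31/6))/2 = -(-410/829 + 3391*(6/31))/2 = -(-410/829 + 20346/31)/2 = -½*16854124/25699 = -8427062/25699 ≈ -327.91)
A = I*√3638299458119/25699 (A = √(-5181 - 8427062/25699) = √(-141573581/25699) = I*√3638299458119/25699 ≈ 74.222*I)
A*245 = (I*√3638299458119/25699)*245 = 245*I*√3638299458119/25699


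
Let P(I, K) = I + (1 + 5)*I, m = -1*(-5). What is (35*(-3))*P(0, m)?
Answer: 0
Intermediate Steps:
m = 5
P(I, K) = 7*I (P(I, K) = I + 6*I = 7*I)
(35*(-3))*P(0, m) = (35*(-3))*(7*0) = -105*0 = 0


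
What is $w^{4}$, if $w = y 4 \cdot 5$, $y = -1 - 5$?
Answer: $207360000$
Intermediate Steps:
$y = -6$ ($y = -1 - 5 = -6$)
$w = -120$ ($w = - 6 \cdot 4 \cdot 5 = \left(-6\right) 20 = -120$)
$w^{4} = \left(-120\right)^{4} = 207360000$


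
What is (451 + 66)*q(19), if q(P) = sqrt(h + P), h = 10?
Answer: 517*sqrt(29) ≈ 2784.1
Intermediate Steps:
q(P) = sqrt(10 + P)
(451 + 66)*q(19) = (451 + 66)*sqrt(10 + 19) = 517*sqrt(29)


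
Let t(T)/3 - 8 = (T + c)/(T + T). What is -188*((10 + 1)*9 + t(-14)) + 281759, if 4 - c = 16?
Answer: 1806779/7 ≈ 2.5811e+5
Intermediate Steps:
c = -12 (c = 4 - 1*16 = 4 - 16 = -12)
t(T) = 24 + 3*(-12 + T)/(2*T) (t(T) = 24 + 3*((T - 12)/(T + T)) = 24 + 3*((-12 + T)/((2*T))) = 24 + 3*((-12 + T)*(1/(2*T))) = 24 + 3*((-12 + T)/(2*T)) = 24 + 3*(-12 + T)/(2*T))
-188*((10 + 1)*9 + t(-14)) + 281759 = -188*((10 + 1)*9 + (51/2 - 18/(-14))) + 281759 = -188*(11*9 + (51/2 - 18*(-1/14))) + 281759 = -188*(99 + (51/2 + 9/7)) + 281759 = -188*(99 + 375/14) + 281759 = -188*1761/14 + 281759 = -165534/7 + 281759 = 1806779/7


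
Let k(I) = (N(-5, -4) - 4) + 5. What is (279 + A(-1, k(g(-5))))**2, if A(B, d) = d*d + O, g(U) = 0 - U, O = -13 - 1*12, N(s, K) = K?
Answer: 69169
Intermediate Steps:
O = -25 (O = -13 - 12 = -25)
g(U) = -U
k(I) = -3 (k(I) = (-4 - 4) + 5 = -8 + 5 = -3)
A(B, d) = -25 + d**2 (A(B, d) = d*d - 25 = d**2 - 25 = -25 + d**2)
(279 + A(-1, k(g(-5))))**2 = (279 + (-25 + (-3)**2))**2 = (279 + (-25 + 9))**2 = (279 - 16)**2 = 263**2 = 69169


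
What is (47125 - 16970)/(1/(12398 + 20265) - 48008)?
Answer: -984952765/1568085303 ≈ -0.62812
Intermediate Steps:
(47125 - 16970)/(1/(12398 + 20265) - 48008) = 30155/(1/32663 - 48008) = 30155/(-1568085303/32663) = 30155*(-32663/1568085303) = -984952765/1568085303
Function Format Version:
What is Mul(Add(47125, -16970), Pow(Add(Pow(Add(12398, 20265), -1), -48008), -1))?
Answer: Rational(-984952765, 1568085303) ≈ -0.62812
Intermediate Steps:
Mul(Add(47125, -16970), Pow(Add(Pow(Add(12398, 20265), -1), -48008), -1)) = Mul(30155, Pow(Add(Pow(32663, -1), -48008), -1)) = Mul(30155, Pow(Add(Rational(1, 32663), -48008), -1)) = Mul(30155, Pow(Rational(-1568085303, 32663), -1)) = Mul(30155, Rational(-32663, 1568085303)) = Rational(-984952765, 1568085303)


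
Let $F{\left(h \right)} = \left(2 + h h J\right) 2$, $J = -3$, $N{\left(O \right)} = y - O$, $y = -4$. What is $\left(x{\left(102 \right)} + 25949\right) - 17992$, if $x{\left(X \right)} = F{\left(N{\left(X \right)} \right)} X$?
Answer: $-6868067$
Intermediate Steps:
$N{\left(O \right)} = -4 - O$
$F{\left(h \right)} = 4 - 6 h^{2}$ ($F{\left(h \right)} = \left(2 + h h \left(-3\right)\right) 2 = \left(2 + h^{2} \left(-3\right)\right) 2 = \left(2 - 3 h^{2}\right) 2 = 4 - 6 h^{2}$)
$x{\left(X \right)} = X \left(4 - 6 \left(-4 - X\right)^{2}\right)$ ($x{\left(X \right)} = \left(4 - 6 \left(-4 - X\right)^{2}\right) X = X \left(4 - 6 \left(-4 - X\right)^{2}\right)$)
$\left(x{\left(102 \right)} + 25949\right) - 17992 = \left(\left(4 \cdot 102 - 612 \left(4 + 102\right)^{2}\right) + 25949\right) - 17992 = \left(\left(408 - 612 \cdot 106^{2}\right) + 25949\right) - 17992 = \left(\left(408 - 612 \cdot 11236\right) + 25949\right) - 17992 = \left(\left(408 - 6876432\right) + 25949\right) - 17992 = \left(-6876024 + 25949\right) - 17992 = -6850075 - 17992 = -6868067$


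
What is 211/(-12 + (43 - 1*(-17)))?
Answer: 211/48 ≈ 4.3958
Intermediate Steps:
211/(-12 + (43 - 1*(-17))) = 211/(-12 + (43 + 17)) = 211/(-12 + 60) = 211/48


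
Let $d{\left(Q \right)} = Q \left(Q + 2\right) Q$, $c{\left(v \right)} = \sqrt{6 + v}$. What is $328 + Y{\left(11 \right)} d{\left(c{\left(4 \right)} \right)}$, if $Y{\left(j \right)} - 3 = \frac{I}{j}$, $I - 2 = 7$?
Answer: $\frac{4448}{11} + \frac{420 \sqrt{10}}{11} \approx 525.11$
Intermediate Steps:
$I = 9$ ($I = 2 + 7 = 9$)
$Y{\left(j \right)} = 3 + \frac{9}{j}$
$d{\left(Q \right)} = Q^{2} \left(2 + Q\right)$ ($d{\left(Q \right)} = Q \left(2 + Q\right) Q = Q^{2} \left(2 + Q\right)$)
$328 + Y{\left(11 \right)} d{\left(c{\left(4 \right)} \right)} = 328 + \left(3 + \frac{9}{11}\right) \left(\sqrt{6 + 4}\right)^{2} \left(2 + \sqrt{6 + 4}\right) = 328 + \left(3 + 9 \cdot \frac{1}{11}\right) \left(\sqrt{10}\right)^{2} \left(2 + \sqrt{10}\right) = 328 + \left(3 + \frac{9}{11}\right) 10 \left(2 + \sqrt{10}\right) = 328 + \frac{42 \left(20 + 10 \sqrt{10}\right)}{11} = 328 + \left(\frac{840}{11} + \frac{420 \sqrt{10}}{11}\right) = \frac{4448}{11} + \frac{420 \sqrt{10}}{11}$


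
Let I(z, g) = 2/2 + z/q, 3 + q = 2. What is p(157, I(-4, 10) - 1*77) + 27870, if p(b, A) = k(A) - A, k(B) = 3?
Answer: 27945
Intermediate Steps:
q = -1 (q = -3 + 2 = -1)
I(z, g) = 1 - z (I(z, g) = 2/2 + z/(-1) = 2*(½) + z*(-1) = 1 - z)
p(b, A) = 3 - A
p(157, I(-4, 10) - 1*77) + 27870 = (3 - ((1 - 1*(-4)) - 1*77)) + 27870 = (3 - ((1 + 4) - 77)) + 27870 = (3 - (5 - 77)) + 27870 = (3 - 1*(-72)) + 27870 = (3 + 72) + 27870 = 75 + 27870 = 27945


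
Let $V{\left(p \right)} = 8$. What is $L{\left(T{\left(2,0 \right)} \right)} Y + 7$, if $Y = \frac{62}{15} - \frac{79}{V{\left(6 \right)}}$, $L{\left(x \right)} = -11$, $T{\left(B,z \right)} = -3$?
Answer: $\frac{8419}{120} \approx 70.158$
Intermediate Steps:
$Y = - \frac{689}{120}$ ($Y = \frac{62}{15} - \frac{79}{8} = - \frac{689}{120} \approx -5.7417$)
$L{\left(T{\left(2,0 \right)} \right)} Y + 7 = \left(-11\right) \left(- \frac{689}{120}\right) + 7 = \frac{7579}{120} + 7 = \frac{8419}{120}$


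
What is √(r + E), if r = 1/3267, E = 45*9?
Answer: 8*√62022/99 ≈ 20.125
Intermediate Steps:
E = 405
r = 1/3267 ≈ 0.00030609
√(r + E) = √(1/3267 + 405) = √(1323136/3267) = 8*√62022/99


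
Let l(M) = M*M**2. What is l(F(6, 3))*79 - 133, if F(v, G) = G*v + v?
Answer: 1091963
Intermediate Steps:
F(v, G) = v + G*v
l(M) = M**3
l(F(6, 3))*79 - 133 = (6*(1 + 3))**3*79 - 133 = (6*4)**3*79 - 133 = 24**3*79 - 133 = 13824*79 - 133 = 1092096 - 133 = 1091963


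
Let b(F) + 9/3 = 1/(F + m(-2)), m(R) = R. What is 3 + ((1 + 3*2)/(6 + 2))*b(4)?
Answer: 13/16 ≈ 0.81250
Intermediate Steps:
b(F) = -3 + 1/(-2 + F) (b(F) = -3 + 1/(F - 2) = -3 + 1/(-2 + F))
3 + ((1 + 3*2)/(6 + 2))*b(4) = 3 + ((1 + 3*2)/(6 + 2))*((7 - 3*4)/(-2 + 4)) = 3 + ((1 + 6)/8)*((7 - 12)/2) = 3 + (7*(⅛))*((½)*(-5)) = 3 + (7/8)*(-5/2) = 3 - 35/16 = 13/16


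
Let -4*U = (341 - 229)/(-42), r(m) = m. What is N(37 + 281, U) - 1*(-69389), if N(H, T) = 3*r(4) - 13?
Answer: 69388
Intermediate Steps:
U = ⅔ (U = -(341 - 229)/(4*(-42)) = -28*(-1)/42 = -¼*(-8/3) = ⅔ ≈ 0.66667)
N(H, T) = -1 (N(H, T) = 3*4 - 13 = 12 - 13 = -1)
N(37 + 281, U) - 1*(-69389) = -1 - 1*(-69389) = -1 + 69389 = 69388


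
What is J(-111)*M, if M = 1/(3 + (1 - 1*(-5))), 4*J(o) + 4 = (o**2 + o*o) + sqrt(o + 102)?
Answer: 12319/18 + I/12 ≈ 684.39 + 0.083333*I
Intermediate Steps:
J(o) = -1 + o**2/2 + sqrt(102 + o)/4 (J(o) = -1 + ((o**2 + o*o) + sqrt(o + 102))/4 = -1 + ((o**2 + o**2) + sqrt(102 + o))/4 = -1 + (2*o**2 + sqrt(102 + o))/4 = -1 + (sqrt(102 + o) + 2*o**2)/4 = -1 + (o**2/2 + sqrt(102 + o)/4) = -1 + o**2/2 + sqrt(102 + o)/4)
M = 1/9 (M = 1/(3 + (1 + 5)) = 1/(3 + 6) = 1/9 ≈ 0.11111)
J(-111)*M = (-1 + (1/2)*(-111)**2 + sqrt(102 - 111)/4)*(1/9) = (-1 + (1/2)*12321 + sqrt(-9)/4)*(1/9) = (-1 + 12321/2 + (3*I)/4)*(1/9) = (-1 + 12321/2 + 3*I/4)*(1/9) = (12319/2 + 3*I/4)*(1/9) = 12319/18 + I/12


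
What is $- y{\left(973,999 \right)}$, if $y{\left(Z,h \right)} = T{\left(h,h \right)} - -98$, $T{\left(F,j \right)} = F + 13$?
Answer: $-1110$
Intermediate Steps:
$T{\left(F,j \right)} = 13 + F$
$y{\left(Z,h \right)} = 111 + h$ ($y{\left(Z,h \right)} = \left(13 + h\right) - -98 = \left(13 + h\right) + 98 = 111 + h$)
$- y{\left(973,999 \right)} = - (111 + 999) = \left(-1\right) 1110 = -1110$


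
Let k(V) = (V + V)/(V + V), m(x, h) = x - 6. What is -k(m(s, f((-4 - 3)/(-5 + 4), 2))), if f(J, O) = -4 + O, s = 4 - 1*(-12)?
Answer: -1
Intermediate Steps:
s = 16 (s = 4 + 12 = 16)
m(x, h) = -6 + x
k(V) = 1 (k(V) = (2*V)/((2*V)) = (2*V)*(1/(2*V)) = 1)
-k(m(s, f((-4 - 3)/(-5 + 4), 2))) = -1*1 = -1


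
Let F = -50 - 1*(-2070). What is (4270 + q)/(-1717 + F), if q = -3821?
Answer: 449/303 ≈ 1.4818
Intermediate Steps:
F = 2020 (F = -50 + 2070 = 2020)
(4270 + q)/(-1717 + F) = (4270 - 3821)/(-1717 + 2020) = 449/303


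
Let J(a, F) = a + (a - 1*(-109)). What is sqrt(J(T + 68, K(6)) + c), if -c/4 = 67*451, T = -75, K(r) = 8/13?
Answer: I*sqrt(120773) ≈ 347.52*I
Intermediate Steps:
K(r) = 8/13 (K(r) = 8*(1/13) = 8/13)
c = -120868 (c = -268*451 = -4*30217 = -120868)
J(a, F) = 109 + 2*a (J(a, F) = a + (a + 109) = a + (109 + a) = 109 + 2*a)
sqrt(J(T + 68, K(6)) + c) = sqrt((109 + 2*(-75 + 68)) - 120868) = sqrt((109 + 2*(-7)) - 120868) = sqrt((109 - 14) - 120868) = sqrt(95 - 120868) = sqrt(-120773) = I*sqrt(120773)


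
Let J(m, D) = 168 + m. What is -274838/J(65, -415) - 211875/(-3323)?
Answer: -863919799/774259 ≈ -1115.8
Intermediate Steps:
-274838/J(65, -415) - 211875/(-3323) = -274838/(168 + 65) - 211875/(-3323) = -274838/233 - 211875*(-1/3323) = -274838*1/233 + 211875/3323 = -274838/233 + 211875/3323 = -863919799/774259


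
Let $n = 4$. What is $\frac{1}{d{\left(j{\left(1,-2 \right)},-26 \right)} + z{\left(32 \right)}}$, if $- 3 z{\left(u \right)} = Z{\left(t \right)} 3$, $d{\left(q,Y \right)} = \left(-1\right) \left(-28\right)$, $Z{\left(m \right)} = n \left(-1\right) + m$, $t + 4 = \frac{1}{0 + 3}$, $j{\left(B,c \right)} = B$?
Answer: $\frac{3}{107} \approx 0.028037$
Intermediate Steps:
$t = - \frac{11}{3}$ ($t = -4 + \frac{1}{0 + 3} = -4 + \frac{1}{3} = - \frac{11}{3} \approx -3.6667$)
$Z{\left(m \right)} = -4 + m$ ($Z{\left(m \right)} = 4 \left(-1\right) + m = -4 + m$)
$d{\left(q,Y \right)} = 28$
$z{\left(u \right)} = \frac{23}{3}$ ($z{\left(u \right)} = - \frac{\left(-4 - \frac{11}{3}\right) 3}{3} = - \frac{\left(- \frac{23}{3}\right) 3}{3} = \left(- \frac{1}{3}\right) \left(-23\right) = \frac{23}{3}$)
$\frac{1}{d{\left(j{\left(1,-2 \right)},-26 \right)} + z{\left(32 \right)}} = \frac{1}{28 + \frac{23}{3}} = \frac{1}{\frac{107}{3}} = \frac{3}{107}$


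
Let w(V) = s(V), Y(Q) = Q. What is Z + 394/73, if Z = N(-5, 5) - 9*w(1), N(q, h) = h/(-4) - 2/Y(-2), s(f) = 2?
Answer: -3753/292 ≈ -12.853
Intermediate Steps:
w(V) = 2
N(q, h) = 1 - h/4 (N(q, h) = h/(-4) - 2/(-2) = h*(-¼) - 2*(-½) = -h/4 + 1 = 1 - h/4)
Z = -73/4 (Z = (1 - ¼*5) - 9*2 = (1 - 5/4) - 18 = -¼ - 18 = -73/4 ≈ -18.250)
Z + 394/73 = -73/4 + 394/73 = -3753/292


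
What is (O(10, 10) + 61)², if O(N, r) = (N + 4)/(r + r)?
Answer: 380689/100 ≈ 3806.9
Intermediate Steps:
O(N, r) = (4 + N)/(2*r) (O(N, r) = (4 + N)/((2*r)) = (4 + N)*(1/(2*r)) = (4 + N)/(2*r))
(O(10, 10) + 61)² = ((½)*(4 + 10)/10 + 61)² = ((½)*(⅒)*14 + 61)² = (7/10 + 61)² = (617/10)² = 380689/100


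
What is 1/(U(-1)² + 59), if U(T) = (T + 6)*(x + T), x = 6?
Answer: 1/684 ≈ 0.0014620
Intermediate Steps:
U(T) = (6 + T)² (U(T) = (T + 6)*(6 + T) = (6 + T)*(6 + T) = (6 + T)²)
1/(U(-1)² + 59) = 1/((36 + (-1)² + 12*(-1))² + 59) = 1/((36 + 1 - 12)² + 59) = 1/(25² + 59) = 1/(625 + 59) = 1/684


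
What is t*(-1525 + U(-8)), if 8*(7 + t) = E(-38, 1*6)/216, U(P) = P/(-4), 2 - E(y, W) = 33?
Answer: 18469421/1728 ≈ 10688.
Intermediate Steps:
E(y, W) = -31 (E(y, W) = 2 - 1*33 = 2 - 33 = -31)
U(P) = -P/4 (U(P) = P*(-¼) = -P/4)
t = -12127/1728 (t = -7 + (-31/216)/8 = -7 + (-31*1/216)/8 = -7 + (⅛)*(-31/216) = -7 - 31/1728 = -12127/1728 ≈ -7.0179)
t*(-1525 + U(-8)) = -12127*(-1525 - ¼*(-8))/1728 = -12127*(-1525 + 2)/1728 = -12127/1728*(-1523) = 18469421/1728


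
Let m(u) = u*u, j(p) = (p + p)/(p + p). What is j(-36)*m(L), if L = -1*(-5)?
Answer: 25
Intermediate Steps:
j(p) = 1 (j(p) = (2*p)/((2*p)) = (2*p)*(1/(2*p)) = 1)
L = 5
m(u) = u²
j(-36)*m(L) = 1*5² = 1*25 = 25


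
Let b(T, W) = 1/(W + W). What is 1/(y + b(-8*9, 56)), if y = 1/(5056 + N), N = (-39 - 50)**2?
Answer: 1453424/13089 ≈ 111.04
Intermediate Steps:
N = 7921 (N = (-89)**2 = 7921)
b(T, W) = 1/(2*W)
y = 1/12977 (y = 1/(5056 + 7921) = 1/12977 ≈ 7.7059e-5)
1/(y + b(-8*9, 56)) = 1/(1/12977 + (1/2)/56) = 1/(1/12977 + (1/2)*(1/56)) = 1/(1/12977 + 1/112) = 1/(13089/1453424) = 1453424/13089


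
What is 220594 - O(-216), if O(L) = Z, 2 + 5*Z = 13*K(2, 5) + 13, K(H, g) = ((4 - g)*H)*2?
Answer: 1103011/5 ≈ 2.2060e+5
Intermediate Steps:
K(H, g) = 2*H*(4 - g) (K(H, g) = (H*(4 - g))*2 = 2*H*(4 - g))
Z = -41/5 (Z = -⅖ + (13*(2*2*(4 - 1*5)) + 13)/5 = -⅖ + (13*(2*2*(4 - 5)) + 13)/5 = -⅖ + (13*(2*2*(-1)) + 13)/5 = -⅖ + (13*(-4) + 13)/5 = -⅖ + (-52 + 13)/5 = -⅖ + (⅕)*(-39) = -⅖ - 39/5 = -41/5 ≈ -8.2000)
O(L) = -41/5
220594 - O(-216) = 220594 - 1*(-41/5) = 220594 + 41/5 = 1103011/5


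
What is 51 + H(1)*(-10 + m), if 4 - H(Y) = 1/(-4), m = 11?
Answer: 221/4 ≈ 55.250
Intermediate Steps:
H(Y) = 17/4 (H(Y) = 4 - 1/(-4) = 4 - (-1)/4 = 4 - 1*(-1/4) = 4 + 1/4 = 17/4)
51 + H(1)*(-10 + m) = 51 + 17*(-10 + 11)/4 = 51 + (17/4)*1 = 51 + 17/4 = 221/4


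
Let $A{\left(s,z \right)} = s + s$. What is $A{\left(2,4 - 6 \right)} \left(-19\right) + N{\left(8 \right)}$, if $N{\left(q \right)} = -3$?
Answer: $-79$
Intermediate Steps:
$A{\left(s,z \right)} = 2 s$
$A{\left(2,4 - 6 \right)} \left(-19\right) + N{\left(8 \right)} = 2 \cdot 2 \left(-19\right) - 3 = 4 \left(-19\right) - 3 = -76 - 3 = -79$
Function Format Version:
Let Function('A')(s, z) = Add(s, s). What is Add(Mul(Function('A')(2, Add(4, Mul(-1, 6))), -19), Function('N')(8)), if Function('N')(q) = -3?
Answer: -79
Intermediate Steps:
Function('A')(s, z) = Mul(2, s)
Add(Mul(Function('A')(2, Add(4, Mul(-1, 6))), -19), Function('N')(8)) = Add(Mul(Mul(2, 2), -19), -3) = Add(Mul(4, -19), -3) = Add(-76, -3) = -79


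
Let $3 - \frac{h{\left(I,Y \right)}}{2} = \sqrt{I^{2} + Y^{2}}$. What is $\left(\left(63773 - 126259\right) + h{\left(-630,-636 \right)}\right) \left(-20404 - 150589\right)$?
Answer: $10683642640 + 2051916 \sqrt{22261} \approx 1.099 \cdot 10^{10}$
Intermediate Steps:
$h{\left(I,Y \right)} = 6 - 2 \sqrt{I^{2} + Y^{2}}$
$\left(\left(63773 - 126259\right) + h{\left(-630,-636 \right)}\right) \left(-20404 - 150589\right) = \left(\left(63773 - 126259\right) + \left(6 - 2 \sqrt{\left(-630\right)^{2} + \left(-636\right)^{2}}\right)\right) \left(-20404 - 150589\right) = \left(\left(63773 - 126259\right) + \left(6 - 2 \sqrt{396900 + 404496}\right)\right) \left(-170993\right) = \left(-62486 + \left(6 - 2 \sqrt{801396}\right)\right) \left(-170993\right) = \left(-62486 + \left(6 - 2 \cdot 6 \sqrt{22261}\right)\right) \left(-170993\right) = \left(-62486 + \left(6 - 12 \sqrt{22261}\right)\right) \left(-170993\right) = \left(-62480 - 12 \sqrt{22261}\right) \left(-170993\right) = 10683642640 + 2051916 \sqrt{22261}$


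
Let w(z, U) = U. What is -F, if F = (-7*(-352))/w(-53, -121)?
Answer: 224/11 ≈ 20.364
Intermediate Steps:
F = -224/11 (F = -7*(-352)/(-121) = 2464*(-1/121) = -224/11 ≈ -20.364)
-F = -1*(-224/11) = 224/11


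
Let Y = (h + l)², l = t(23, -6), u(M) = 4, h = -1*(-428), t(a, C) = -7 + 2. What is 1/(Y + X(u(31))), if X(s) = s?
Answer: 1/178933 ≈ 5.5887e-6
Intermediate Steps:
t(a, C) = -5
h = 428
l = -5
Y = 178929 (Y = (428 - 5)² = 423² = 178929)
1/(Y + X(u(31))) = 1/(178929 + 4) = 1/178933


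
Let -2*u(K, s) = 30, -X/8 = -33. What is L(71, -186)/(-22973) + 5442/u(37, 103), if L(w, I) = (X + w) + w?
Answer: -41675052/114865 ≈ -362.82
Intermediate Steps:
X = 264 (X = -8*(-33) = 264)
u(K, s) = -15 (u(K, s) = -1/2*30 = -15)
L(w, I) = 264 + 2*w (L(w, I) = (264 + w) + w = 264 + 2*w)
L(71, -186)/(-22973) + 5442/u(37, 103) = (264 + 2*71)/(-22973) + 5442/(-15) = (264 + 142)*(-1/22973) + 5442*(-1/15) = 406*(-1/22973) - 1814/5 = -406/22973 - 1814/5 = -41675052/114865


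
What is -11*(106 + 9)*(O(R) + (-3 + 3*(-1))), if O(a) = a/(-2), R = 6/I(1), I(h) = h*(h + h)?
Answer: 18975/2 ≈ 9487.5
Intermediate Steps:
I(h) = 2*h² (I(h) = h*(2*h) = 2*h²)
R = 3 (R = 6/((2*1²)) = 6/((2*1)) = 6/2 = 6*(½) = 3)
O(a) = -a/2 (O(a) = a*(-½) = -a/2)
-11*(106 + 9)*(O(R) + (-3 + 3*(-1))) = -11*(106 + 9)*(-½*3 + (-3 + 3*(-1))) = -1265*(-3/2 + (-3 - 3)) = -1265*(-3/2 - 6) = -1265*(-15)/2 = -11*(-1725/2) = 18975/2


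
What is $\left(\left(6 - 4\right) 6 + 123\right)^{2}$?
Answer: $18225$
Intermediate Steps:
$\left(\left(6 - 4\right) 6 + 123\right)^{2} = \left(2 \cdot 6 + 123\right)^{2} = \left(12 + 123\right)^{2} = 135^{2} = 18225$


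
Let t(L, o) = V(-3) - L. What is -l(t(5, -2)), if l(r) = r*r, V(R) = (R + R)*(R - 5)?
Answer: -1849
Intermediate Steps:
V(R) = 2*R*(-5 + R) (V(R) = (2*R)*(-5 + R) = 2*R*(-5 + R))
t(L, o) = 48 - L (t(L, o) = 2*(-3)*(-5 - 3) - L = 2*(-3)*(-8) - L = 48 - L)
l(r) = r**2
-l(t(5, -2)) = -(48 - 1*5)**2 = -(48 - 5)**2 = -1*43**2 = -1*1849 = -1849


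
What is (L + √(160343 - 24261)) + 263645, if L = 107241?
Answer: 370886 + √136082 ≈ 3.7126e+5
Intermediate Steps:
(L + √(160343 - 24261)) + 263645 = (107241 + √(160343 - 24261)) + 263645 = (107241 + √136082) + 263645 = 370886 + √136082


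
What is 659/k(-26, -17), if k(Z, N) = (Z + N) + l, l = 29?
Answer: -659/14 ≈ -47.071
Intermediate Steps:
k(Z, N) = 29 + N + Z (k(Z, N) = (Z + N) + 29 = (N + Z) + 29 = 29 + N + Z)
659/k(-26, -17) = 659/(29 - 17 - 26) = 659/(-14) = 659*(-1/14) = -659/14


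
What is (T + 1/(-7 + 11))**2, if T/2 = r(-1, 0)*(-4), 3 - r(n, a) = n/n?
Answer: 3969/16 ≈ 248.06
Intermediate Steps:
r(n, a) = 2 (r(n, a) = 3 - n/n = 3 - 1*1 = 3 - 1 = 2)
T = -16 (T = 2*(2*(-4)) = 2*(-8) = -16)
(T + 1/(-7 + 11))**2 = (-16 + 1/(-7 + 11))**2 = (-16 + 1/4)**2 = (-63/4)**2 = 3969/16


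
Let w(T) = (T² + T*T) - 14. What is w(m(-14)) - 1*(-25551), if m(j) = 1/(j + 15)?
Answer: 25539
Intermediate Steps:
m(j) = 1/(15 + j)
w(T) = -14 + 2*T² (w(T) = (T² + T²) - 14 = 2*T² - 14 = -14 + 2*T²)
w(m(-14)) - 1*(-25551) = (-14 + 2*(1/(15 - 14))²) - 1*(-25551) = (-14 + 2*(1/1)²) + 25551 = (-14 + 2*1²) + 25551 = (-14 + 2*1) + 25551 = (-14 + 2) + 25551 = -12 + 25551 = 25539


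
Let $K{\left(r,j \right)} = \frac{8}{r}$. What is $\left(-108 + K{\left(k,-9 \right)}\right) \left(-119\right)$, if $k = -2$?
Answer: $13328$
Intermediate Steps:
$\left(-108 + K{\left(k,-9 \right)}\right) \left(-119\right) = \left(-108 + \frac{8}{-2}\right) \left(-119\right) = \left(-108 + 8 \left(- \frac{1}{2}\right)\right) \left(-119\right) = \left(-108 - 4\right) \left(-119\right) = \left(-112\right) \left(-119\right) = 13328$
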